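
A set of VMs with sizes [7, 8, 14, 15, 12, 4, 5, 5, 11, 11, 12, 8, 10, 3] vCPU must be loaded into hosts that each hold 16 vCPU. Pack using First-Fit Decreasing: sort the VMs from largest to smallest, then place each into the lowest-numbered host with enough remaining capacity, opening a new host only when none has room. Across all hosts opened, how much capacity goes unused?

Sorted descending: 15, 14, 12, 12, 11, 11, 10, 8, 8, 7, 5, 5, 4, 3.
host 1: place 15 vCPU, 1 vCPU left
host 2: place 14 vCPU, 2 vCPU left
host 3: place 12 vCPU, 4 vCPU left
host 4: place 12 vCPU, 4 vCPU left
host 5: place 11 vCPU, 5 vCPU left
host 6: place 11 vCPU, 5 vCPU left
host 7: place 10 vCPU, 6 vCPU left
host 8: place 8 vCPU, 8 vCPU left
host 8: place 8 vCPU, 0 vCPU left
host 9: place 7 vCPU, 9 vCPU left
host 5: place 5 vCPU, 0 vCPU left
host 6: place 5 vCPU, 0 vCPU left
host 3: place 4 vCPU, 0 vCPU left
host 4: place 3 vCPU, 1 vCPU left
9 hosts × 16 vCPU = 144 vCPU; used 125 vCPU; unused 19 vCPU.

19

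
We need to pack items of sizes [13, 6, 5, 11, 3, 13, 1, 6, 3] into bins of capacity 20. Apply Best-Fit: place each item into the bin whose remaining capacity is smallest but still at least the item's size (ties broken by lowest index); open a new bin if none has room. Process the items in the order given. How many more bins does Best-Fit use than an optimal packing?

Best-Fit: [13,6,1] [5,11,3] [13,6] [3] → 4 bins.
Total size 61; any packing needs at least ⌈61/20⌉ = 4 bins.
So 4 is already optimal.

0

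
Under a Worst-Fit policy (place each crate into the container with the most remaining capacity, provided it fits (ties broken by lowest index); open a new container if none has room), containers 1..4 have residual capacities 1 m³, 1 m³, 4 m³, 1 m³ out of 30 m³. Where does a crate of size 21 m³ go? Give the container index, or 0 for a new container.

0

No container has ≥ 21 m³ free, so a new container is opened.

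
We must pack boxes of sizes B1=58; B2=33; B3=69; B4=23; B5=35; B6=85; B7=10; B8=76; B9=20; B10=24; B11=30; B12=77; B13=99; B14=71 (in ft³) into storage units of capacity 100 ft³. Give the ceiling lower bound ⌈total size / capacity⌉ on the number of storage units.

8

Total size = 58 + 33 + 69 + 23 + 35 + 85 + 10 + 76 + 20 + 24 + 30 + 77 + 99 + 71 = 710 ft³.
⌈710 / 100⌉ = 8.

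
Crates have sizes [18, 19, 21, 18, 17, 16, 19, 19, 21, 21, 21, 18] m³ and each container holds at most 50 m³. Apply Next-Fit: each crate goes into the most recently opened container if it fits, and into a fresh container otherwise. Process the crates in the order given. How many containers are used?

6 containers

18 m³ → container 1 (remaining 32 m³)
19 m³ → container 1 (remaining 13 m³)
21 m³ → container 2 (remaining 29 m³)
18 m³ → container 2 (remaining 11 m³)
17 m³ → container 3 (remaining 33 m³)
16 m³ → container 3 (remaining 17 m³)
19 m³ → container 4 (remaining 31 m³)
19 m³ → container 4 (remaining 12 m³)
21 m³ → container 5 (remaining 29 m³)
21 m³ → container 5 (remaining 8 m³)
21 m³ → container 6 (remaining 29 m³)
18 m³ → container 6 (remaining 11 m³)
Final containers: [18,19] [21,18] [17,16] [19,19] [21,21] [21,18].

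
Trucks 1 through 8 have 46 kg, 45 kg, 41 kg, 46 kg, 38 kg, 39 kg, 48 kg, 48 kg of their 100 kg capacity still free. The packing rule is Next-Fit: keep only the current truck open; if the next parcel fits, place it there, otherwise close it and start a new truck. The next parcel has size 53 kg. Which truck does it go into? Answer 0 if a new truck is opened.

Next-Fit only looks at truck 8, which has 48 kg free.
53 kg does not fit, so a new truck is opened.

0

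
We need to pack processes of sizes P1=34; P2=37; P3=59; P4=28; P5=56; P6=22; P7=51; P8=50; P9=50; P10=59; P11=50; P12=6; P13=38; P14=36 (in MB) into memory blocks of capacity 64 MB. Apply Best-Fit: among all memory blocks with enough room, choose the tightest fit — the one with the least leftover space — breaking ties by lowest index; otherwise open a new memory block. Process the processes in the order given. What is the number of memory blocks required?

P1 (34 MB) → memory block 1 (remaining 30 MB)
P2 (37 MB) → memory block 2 (remaining 27 MB)
P3 (59 MB) → memory block 3 (remaining 5 MB)
P4 (28 MB) → memory block 1 (remaining 2 MB)
P5 (56 MB) → memory block 4 (remaining 8 MB)
P6 (22 MB) → memory block 2 (remaining 5 MB)
P7 (51 MB) → memory block 5 (remaining 13 MB)
P8 (50 MB) → memory block 6 (remaining 14 MB)
P9 (50 MB) → memory block 7 (remaining 14 MB)
P10 (59 MB) → memory block 8 (remaining 5 MB)
P11 (50 MB) → memory block 9 (remaining 14 MB)
P12 (6 MB) → memory block 4 (remaining 2 MB)
P13 (38 MB) → memory block 10 (remaining 26 MB)
P14 (36 MB) → memory block 11 (remaining 28 MB)
Final memory blocks: [34,28] [37,22] [59] [56,6] [51] [50] [50] [59] [50] [38] [36].

11 memory blocks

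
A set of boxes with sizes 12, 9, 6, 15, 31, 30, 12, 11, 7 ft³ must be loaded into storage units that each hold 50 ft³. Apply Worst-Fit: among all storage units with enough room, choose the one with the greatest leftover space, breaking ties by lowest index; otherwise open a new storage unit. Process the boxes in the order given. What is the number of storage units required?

3

Put 12 ft³ in storage unit 1; 38 ft³ remain.
Put 9 ft³ in storage unit 1; 29 ft³ remain.
Put 6 ft³ in storage unit 1; 23 ft³ remain.
Put 15 ft³ in storage unit 1; 8 ft³ remain.
Put 31 ft³ in storage unit 2; 19 ft³ remain.
Put 30 ft³ in storage unit 3; 20 ft³ remain.
Put 12 ft³ in storage unit 3; 8 ft³ remain.
Put 11 ft³ in storage unit 2; 8 ft³ remain.
Put 7 ft³ in storage unit 1; 1 ft³ remain.
Final storage units: [12,9,6,15,7] [31,11] [30,12].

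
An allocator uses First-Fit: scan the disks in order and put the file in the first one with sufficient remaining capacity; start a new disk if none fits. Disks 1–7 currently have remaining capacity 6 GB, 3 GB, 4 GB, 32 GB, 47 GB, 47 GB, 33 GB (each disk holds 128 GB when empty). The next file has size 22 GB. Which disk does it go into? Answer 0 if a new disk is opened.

4

Disks with room: disk 4 (32 GB), disk 5 (47 GB), disk 6 (47 GB), disk 7 (33 GB).
The first with room is disk 4.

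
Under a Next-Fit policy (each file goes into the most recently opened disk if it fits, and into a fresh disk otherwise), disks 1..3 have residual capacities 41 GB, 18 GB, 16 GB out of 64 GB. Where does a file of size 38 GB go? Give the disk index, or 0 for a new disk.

Next-Fit only looks at disk 3, which has 16 GB free.
38 GB does not fit, so a new disk is opened.

0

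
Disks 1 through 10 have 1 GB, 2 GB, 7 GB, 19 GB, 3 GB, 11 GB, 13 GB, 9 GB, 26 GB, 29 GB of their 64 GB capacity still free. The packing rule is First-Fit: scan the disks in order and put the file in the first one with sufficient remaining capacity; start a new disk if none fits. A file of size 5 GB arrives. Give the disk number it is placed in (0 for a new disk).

3

Disks with room: disk 3 (7 GB), disk 4 (19 GB), disk 6 (11 GB), disk 7 (13 GB), disk 8 (9 GB), disk 9 (26 GB), disk 10 (29 GB).
The first with room is disk 3.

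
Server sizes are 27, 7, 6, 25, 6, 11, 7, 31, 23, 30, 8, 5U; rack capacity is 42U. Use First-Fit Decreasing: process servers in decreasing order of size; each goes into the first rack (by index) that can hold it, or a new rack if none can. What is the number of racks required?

5

Sorted descending: 31, 30, 27, 25, 23, 11, 8, 7, 7, 6, 6, 5.
rack 1: place 31U, 11U left
rack 2: place 30U, 12U left
rack 3: place 27U, 15U left
rack 4: place 25U, 17U left
rack 5: place 23U, 19U left
rack 1: place 11U, 0U left
rack 2: place 8U, 4U left
rack 3: place 7U, 8U left
rack 3: place 7U, 1U left
rack 4: place 6U, 11U left
rack 4: place 6U, 5U left
rack 4: place 5U, 0U left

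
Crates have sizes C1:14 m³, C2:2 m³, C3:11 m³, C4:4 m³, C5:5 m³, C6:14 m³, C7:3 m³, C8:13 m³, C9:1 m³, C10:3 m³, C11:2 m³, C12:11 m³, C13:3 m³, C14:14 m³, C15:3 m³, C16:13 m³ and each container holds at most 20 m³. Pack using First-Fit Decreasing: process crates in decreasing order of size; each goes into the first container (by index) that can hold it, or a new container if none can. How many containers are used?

7

Sorted descending: 14, 14, 14, 13, 13, 11, 11, 5, 4, 3, 3, 3, 3, 2, 2, 1.
container 1: place 14 m³, 6 m³ left
container 2: place 14 m³, 6 m³ left
container 3: place 14 m³, 6 m³ left
container 4: place 13 m³, 7 m³ left
container 5: place 13 m³, 7 m³ left
container 6: place 11 m³, 9 m³ left
container 7: place 11 m³, 9 m³ left
container 1: place 5 m³, 1 m³ left
container 2: place 4 m³, 2 m³ left
container 3: place 3 m³, 3 m³ left
container 3: place 3 m³, 0 m³ left
container 4: place 3 m³, 4 m³ left
container 4: place 3 m³, 1 m³ left
container 2: place 2 m³, 0 m³ left
container 5: place 2 m³, 5 m³ left
container 1: place 1 m³, 0 m³ left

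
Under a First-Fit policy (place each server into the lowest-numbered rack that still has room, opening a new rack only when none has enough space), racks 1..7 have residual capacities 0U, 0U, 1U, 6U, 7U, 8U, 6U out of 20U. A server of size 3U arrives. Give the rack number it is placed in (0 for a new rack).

4

Racks with room: rack 4 (6U), rack 5 (7U), rack 6 (8U), rack 7 (6U).
The first with room is rack 4.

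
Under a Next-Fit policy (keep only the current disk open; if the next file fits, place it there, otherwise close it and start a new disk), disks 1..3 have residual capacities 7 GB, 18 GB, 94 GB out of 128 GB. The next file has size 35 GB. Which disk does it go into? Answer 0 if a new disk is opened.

3

Next-Fit only looks at disk 3, which has 94 GB free.
35 GB fits there.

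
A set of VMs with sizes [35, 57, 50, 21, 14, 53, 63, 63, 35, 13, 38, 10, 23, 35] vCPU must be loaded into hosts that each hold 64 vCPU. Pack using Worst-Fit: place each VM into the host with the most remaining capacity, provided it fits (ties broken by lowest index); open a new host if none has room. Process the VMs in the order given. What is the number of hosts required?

9

Put 35 vCPU in host 1; 29 vCPU remain.
Put 57 vCPU in host 2; 7 vCPU remain.
Put 50 vCPU in host 3; 14 vCPU remain.
Put 21 vCPU in host 1; 8 vCPU remain.
Put 14 vCPU in host 3; 0 vCPU remain.
Put 53 vCPU in host 4; 11 vCPU remain.
Put 63 vCPU in host 5; 1 vCPU remain.
Put 63 vCPU in host 6; 1 vCPU remain.
Put 35 vCPU in host 7; 29 vCPU remain.
Put 13 vCPU in host 7; 16 vCPU remain.
Put 38 vCPU in host 8; 26 vCPU remain.
Put 10 vCPU in host 8; 16 vCPU remain.
Put 23 vCPU in host 9; 41 vCPU remain.
Put 35 vCPU in host 9; 6 vCPU remain.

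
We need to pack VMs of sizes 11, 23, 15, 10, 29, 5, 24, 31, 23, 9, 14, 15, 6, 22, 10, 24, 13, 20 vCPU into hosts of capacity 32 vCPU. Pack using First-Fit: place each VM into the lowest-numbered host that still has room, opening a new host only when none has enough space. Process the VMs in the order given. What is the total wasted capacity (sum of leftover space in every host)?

host 1: place 11 vCPU, 21 vCPU left
host 2: place 23 vCPU, 9 vCPU left
host 1: place 15 vCPU, 6 vCPU left
host 3: place 10 vCPU, 22 vCPU left
host 4: place 29 vCPU, 3 vCPU left
host 1: place 5 vCPU, 1 vCPU left
host 5: place 24 vCPU, 8 vCPU left
host 6: place 31 vCPU, 1 vCPU left
host 7: place 23 vCPU, 9 vCPU left
host 2: place 9 vCPU, 0 vCPU left
host 3: place 14 vCPU, 8 vCPU left
host 8: place 15 vCPU, 17 vCPU left
host 3: place 6 vCPU, 2 vCPU left
host 9: place 22 vCPU, 10 vCPU left
host 8: place 10 vCPU, 7 vCPU left
host 10: place 24 vCPU, 8 vCPU left
host 11: place 13 vCPU, 19 vCPU left
host 12: place 20 vCPU, 12 vCPU left
12 hosts × 32 vCPU = 384 vCPU; used 304 vCPU; unused 80 vCPU.

80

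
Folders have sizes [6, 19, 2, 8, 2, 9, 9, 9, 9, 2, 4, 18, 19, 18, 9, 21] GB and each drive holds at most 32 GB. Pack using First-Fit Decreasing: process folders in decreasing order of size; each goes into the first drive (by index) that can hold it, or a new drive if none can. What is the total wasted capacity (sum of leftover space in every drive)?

28

Sorted descending: 21, 19, 19, 18, 18, 9, 9, 9, 9, 9, 8, 6, 4, 2, 2, 2.
drive 1: place 21 GB, 11 GB left
drive 2: place 19 GB, 13 GB left
drive 3: place 19 GB, 13 GB left
drive 4: place 18 GB, 14 GB left
drive 5: place 18 GB, 14 GB left
drive 1: place 9 GB, 2 GB left
drive 2: place 9 GB, 4 GB left
drive 3: place 9 GB, 4 GB left
drive 4: place 9 GB, 5 GB left
drive 5: place 9 GB, 5 GB left
drive 6: place 8 GB, 24 GB left
drive 6: place 6 GB, 18 GB left
drive 2: place 4 GB, 0 GB left
drive 1: place 2 GB, 0 GB left
drive 3: place 2 GB, 2 GB left
drive 3: place 2 GB, 0 GB left
6 drives × 32 GB = 192 GB; used 164 GB; unused 28 GB.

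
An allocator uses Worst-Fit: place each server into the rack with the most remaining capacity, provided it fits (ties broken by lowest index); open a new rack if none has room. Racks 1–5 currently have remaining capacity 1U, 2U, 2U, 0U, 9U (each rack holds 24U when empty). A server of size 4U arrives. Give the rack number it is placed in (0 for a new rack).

Racks with room: rack 5 (9U).
Most room is rack 5 with 9U free.

5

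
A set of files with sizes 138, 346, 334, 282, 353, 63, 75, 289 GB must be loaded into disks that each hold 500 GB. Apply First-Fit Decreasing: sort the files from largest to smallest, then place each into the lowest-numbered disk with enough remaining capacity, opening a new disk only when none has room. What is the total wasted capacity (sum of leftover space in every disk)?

Sorted descending: 353, 346, 334, 289, 282, 138, 75, 63.
disk 1: place 353 GB, 147 GB left
disk 2: place 346 GB, 154 GB left
disk 3: place 334 GB, 166 GB left
disk 4: place 289 GB, 211 GB left
disk 5: place 282 GB, 218 GB left
disk 1: place 138 GB, 9 GB left
disk 2: place 75 GB, 79 GB left
disk 2: place 63 GB, 16 GB left
5 disks × 500 GB = 2500 GB; used 1880 GB; unused 620 GB.

620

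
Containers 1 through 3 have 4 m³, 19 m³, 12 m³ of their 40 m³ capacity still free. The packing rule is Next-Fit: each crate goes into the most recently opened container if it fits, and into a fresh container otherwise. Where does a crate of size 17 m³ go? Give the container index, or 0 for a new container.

Next-Fit only looks at container 3, which has 12 m³ free.
17 m³ does not fit, so a new container is opened.

0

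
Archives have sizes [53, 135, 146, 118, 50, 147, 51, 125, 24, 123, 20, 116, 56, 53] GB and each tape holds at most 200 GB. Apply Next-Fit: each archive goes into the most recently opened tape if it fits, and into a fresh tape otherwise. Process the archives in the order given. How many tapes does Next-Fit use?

8

tape 1: place 53 GB, 147 GB left
tape 1: place 135 GB, 12 GB left
tape 2: place 146 GB, 54 GB left
tape 3: place 118 GB, 82 GB left
tape 3: place 50 GB, 32 GB left
tape 4: place 147 GB, 53 GB left
tape 4: place 51 GB, 2 GB left
tape 5: place 125 GB, 75 GB left
tape 5: place 24 GB, 51 GB left
tape 6: place 123 GB, 77 GB left
tape 6: place 20 GB, 57 GB left
tape 7: place 116 GB, 84 GB left
tape 7: place 56 GB, 28 GB left
tape 8: place 53 GB, 147 GB left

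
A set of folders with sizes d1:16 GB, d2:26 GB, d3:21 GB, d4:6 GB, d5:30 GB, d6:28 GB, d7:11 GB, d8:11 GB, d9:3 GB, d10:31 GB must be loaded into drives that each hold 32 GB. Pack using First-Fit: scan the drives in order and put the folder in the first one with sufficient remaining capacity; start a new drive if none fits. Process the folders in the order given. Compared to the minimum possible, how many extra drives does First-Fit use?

1

First-Fit: [16,6,3] [26] [21,11] [30] [28] [11] [31] → 7 drives.
Total size 183 GB; any packing needs at least ⌈183/32⌉ = 6 drives.
An optimal packing achieves that bound: [31] [30] [28,3] [26,6] [21,11] [16,11] → 6 drives.
Excess: 7 − 6 = 1.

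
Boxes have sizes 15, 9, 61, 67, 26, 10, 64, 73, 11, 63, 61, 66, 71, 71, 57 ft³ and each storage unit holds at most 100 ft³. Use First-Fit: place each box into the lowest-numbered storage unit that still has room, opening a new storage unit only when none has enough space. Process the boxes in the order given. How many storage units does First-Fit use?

10 storage units

Put 15 ft³ in storage unit 1; 85 ft³ remain.
Put 9 ft³ in storage unit 1; 76 ft³ remain.
Put 61 ft³ in storage unit 1; 15 ft³ remain.
Put 67 ft³ in storage unit 2; 33 ft³ remain.
Put 26 ft³ in storage unit 2; 7 ft³ remain.
Put 10 ft³ in storage unit 1; 5 ft³ remain.
Put 64 ft³ in storage unit 3; 36 ft³ remain.
Put 73 ft³ in storage unit 4; 27 ft³ remain.
Put 11 ft³ in storage unit 3; 25 ft³ remain.
Put 63 ft³ in storage unit 5; 37 ft³ remain.
Put 61 ft³ in storage unit 6; 39 ft³ remain.
Put 66 ft³ in storage unit 7; 34 ft³ remain.
Put 71 ft³ in storage unit 8; 29 ft³ remain.
Put 71 ft³ in storage unit 9; 29 ft³ remain.
Put 57 ft³ in storage unit 10; 43 ft³ remain.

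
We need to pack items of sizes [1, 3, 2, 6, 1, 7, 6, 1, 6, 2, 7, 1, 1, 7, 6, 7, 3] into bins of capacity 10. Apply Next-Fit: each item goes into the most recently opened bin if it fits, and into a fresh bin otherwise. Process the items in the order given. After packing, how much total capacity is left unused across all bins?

bin 1: place 1, 9 left
bin 1: place 3, 6 left
bin 1: place 2, 4 left
bin 2: place 6, 4 left
bin 2: place 1, 3 left
bin 3: place 7, 3 left
bin 4: place 6, 4 left
bin 4: place 1, 3 left
bin 5: place 6, 4 left
bin 5: place 2, 2 left
bin 6: place 7, 3 left
bin 6: place 1, 2 left
bin 6: place 1, 1 left
bin 7: place 7, 3 left
bin 8: place 6, 4 left
bin 9: place 7, 3 left
bin 9: place 3, 0 left
9 bins × 10 = 90; used 67; unused 23.

23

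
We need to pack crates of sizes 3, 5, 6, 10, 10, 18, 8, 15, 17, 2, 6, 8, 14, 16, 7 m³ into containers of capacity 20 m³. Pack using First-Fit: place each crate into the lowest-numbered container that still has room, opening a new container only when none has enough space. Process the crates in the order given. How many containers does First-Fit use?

9

container 1: place 3 m³, 17 m³ left
container 1: place 5 m³, 12 m³ left
container 1: place 6 m³, 6 m³ left
container 2: place 10 m³, 10 m³ left
container 2: place 10 m³, 0 m³ left
container 3: place 18 m³, 2 m³ left
container 4: place 8 m³, 12 m³ left
container 5: place 15 m³, 5 m³ left
container 6: place 17 m³, 3 m³ left
container 1: place 2 m³, 4 m³ left
container 4: place 6 m³, 6 m³ left
container 7: place 8 m³, 12 m³ left
container 8: place 14 m³, 6 m³ left
container 9: place 16 m³, 4 m³ left
container 7: place 7 m³, 5 m³ left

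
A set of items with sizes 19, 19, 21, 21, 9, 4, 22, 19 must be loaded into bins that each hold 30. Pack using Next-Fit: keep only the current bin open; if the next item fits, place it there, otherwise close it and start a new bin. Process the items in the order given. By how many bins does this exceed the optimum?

0

Next-Fit: [19] [19] [21] [21,9] [4,22] [19] → 6 bins.
6 items exceed 15 (half the capacity), and no two of those can share a bin, so at least 6 bins are needed.
So 6 is already optimal.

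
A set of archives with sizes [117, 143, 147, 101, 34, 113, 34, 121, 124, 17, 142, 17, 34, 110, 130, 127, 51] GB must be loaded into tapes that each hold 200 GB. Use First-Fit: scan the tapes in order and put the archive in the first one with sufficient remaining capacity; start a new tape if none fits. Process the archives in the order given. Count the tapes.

11 tapes

tape 1: place 117 GB, 83 GB left
tape 2: place 143 GB, 57 GB left
tape 3: place 147 GB, 53 GB left
tape 4: place 101 GB, 99 GB left
tape 1: place 34 GB, 49 GB left
tape 5: place 113 GB, 87 GB left
tape 1: place 34 GB, 15 GB left
tape 6: place 121 GB, 79 GB left
tape 7: place 124 GB, 76 GB left
tape 2: place 17 GB, 40 GB left
tape 8: place 142 GB, 58 GB left
tape 2: place 17 GB, 23 GB left
tape 3: place 34 GB, 19 GB left
tape 9: place 110 GB, 90 GB left
tape 10: place 130 GB, 70 GB left
tape 11: place 127 GB, 73 GB left
tape 4: place 51 GB, 48 GB left
Final tapes: [117,34,34] [143,17,17] [147,34] [101,51] [113] [121] [124] [142] [110] [130] [127].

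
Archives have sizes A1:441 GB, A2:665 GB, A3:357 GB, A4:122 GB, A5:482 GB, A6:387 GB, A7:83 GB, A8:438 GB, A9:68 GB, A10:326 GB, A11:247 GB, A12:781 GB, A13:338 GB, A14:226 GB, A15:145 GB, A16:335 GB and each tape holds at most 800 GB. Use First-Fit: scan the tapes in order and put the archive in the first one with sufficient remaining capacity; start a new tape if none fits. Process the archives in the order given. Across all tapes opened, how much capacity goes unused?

959

Put A1 (441 GB) in tape 1; 359 GB remain.
Put A2 (665 GB) in tape 2; 135 GB remain.
Put A3 (357 GB) in tape 1; 2 GB remain.
Put A4 (122 GB) in tape 2; 13 GB remain.
Put A5 (482 GB) in tape 3; 318 GB remain.
Put A6 (387 GB) in tape 4; 413 GB remain.
Put A7 (83 GB) in tape 3; 235 GB remain.
Put A8 (438 GB) in tape 5; 362 GB remain.
Put A9 (68 GB) in tape 3; 167 GB remain.
Put A10 (326 GB) in tape 4; 87 GB remain.
Put A11 (247 GB) in tape 5; 115 GB remain.
Put A12 (781 GB) in tape 6; 19 GB remain.
Put A13 (338 GB) in tape 7; 462 GB remain.
Put A14 (226 GB) in tape 7; 236 GB remain.
Put A15 (145 GB) in tape 3; 22 GB remain.
Put A16 (335 GB) in tape 8; 465 GB remain.
8 tapes × 800 GB = 6400 GB; used 5441 GB; unused 959 GB.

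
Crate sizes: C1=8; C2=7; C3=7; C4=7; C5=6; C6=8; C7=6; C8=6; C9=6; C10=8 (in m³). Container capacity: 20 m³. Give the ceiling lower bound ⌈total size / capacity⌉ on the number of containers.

4

Total size = 8 + 7 + 7 + 7 + 6 + 8 + 6 + 6 + 6 + 8 = 69 m³.
⌈69 / 20⌉ = 4.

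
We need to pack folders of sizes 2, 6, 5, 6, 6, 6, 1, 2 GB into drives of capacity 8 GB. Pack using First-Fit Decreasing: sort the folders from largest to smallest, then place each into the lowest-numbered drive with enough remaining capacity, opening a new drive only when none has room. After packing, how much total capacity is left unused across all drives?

Sorted descending: 6, 6, 6, 6, 5, 2, 2, 1.
Put 6 GB in drive 1; 2 GB remain.
Put 6 GB in drive 2; 2 GB remain.
Put 6 GB in drive 3; 2 GB remain.
Put 6 GB in drive 4; 2 GB remain.
Put 5 GB in drive 5; 3 GB remain.
Put 2 GB in drive 1; 0 GB remain.
Put 2 GB in drive 2; 0 GB remain.
Put 1 GB in drive 3; 1 GB remain.
5 drives × 8 GB = 40 GB; used 34 GB; unused 6 GB.

6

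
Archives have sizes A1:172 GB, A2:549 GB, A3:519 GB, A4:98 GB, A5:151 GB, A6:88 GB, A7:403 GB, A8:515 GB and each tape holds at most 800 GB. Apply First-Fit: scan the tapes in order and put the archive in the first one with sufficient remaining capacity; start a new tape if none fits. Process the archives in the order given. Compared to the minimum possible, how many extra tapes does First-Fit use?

0

First-Fit: [172,549] [519,98,151] [88,403] [515] → 4 tapes.
Total size 2495 GB; any packing needs at least ⌈2495/800⌉ = 4 tapes.
So 4 is already optimal.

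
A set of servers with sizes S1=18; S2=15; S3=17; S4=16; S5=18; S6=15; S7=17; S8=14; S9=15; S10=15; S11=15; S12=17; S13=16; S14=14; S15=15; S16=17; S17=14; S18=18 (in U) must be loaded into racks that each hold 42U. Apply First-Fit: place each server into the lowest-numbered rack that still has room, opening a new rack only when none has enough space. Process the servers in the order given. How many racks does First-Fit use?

9 racks

rack 1: place S1 (18U), 24U left
rack 1: place S2 (15U), 9U left
rack 2: place S3 (17U), 25U left
rack 2: place S4 (16U), 9U left
rack 3: place S5 (18U), 24U left
rack 3: place S6 (15U), 9U left
rack 4: place S7 (17U), 25U left
rack 4: place S8 (14U), 11U left
rack 5: place S9 (15U), 27U left
rack 5: place S10 (15U), 12U left
rack 6: place S11 (15U), 27U left
rack 6: place S12 (17U), 10U left
rack 7: place S13 (16U), 26U left
rack 7: place S14 (14U), 12U left
rack 8: place S15 (15U), 27U left
rack 8: place S16 (17U), 10U left
rack 9: place S17 (14U), 28U left
rack 9: place S18 (18U), 10U left
Final racks: [18,15] [17,16] [18,15] [17,14] [15,15] [15,17] [16,14] [15,17] [14,18].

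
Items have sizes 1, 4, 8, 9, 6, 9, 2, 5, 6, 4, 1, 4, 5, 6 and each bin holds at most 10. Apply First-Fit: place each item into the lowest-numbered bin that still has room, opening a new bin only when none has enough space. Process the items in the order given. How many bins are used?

1 → bin 1 (remaining 9)
4 → bin 1 (remaining 5)
8 → bin 2 (remaining 2)
9 → bin 3 (remaining 1)
6 → bin 4 (remaining 4)
9 → bin 5 (remaining 1)
2 → bin 1 (remaining 3)
5 → bin 6 (remaining 5)
6 → bin 7 (remaining 4)
4 → bin 4 (remaining 0)
1 → bin 1 (remaining 2)
4 → bin 6 (remaining 1)
5 → bin 8 (remaining 5)
6 → bin 9 (remaining 4)

9 bins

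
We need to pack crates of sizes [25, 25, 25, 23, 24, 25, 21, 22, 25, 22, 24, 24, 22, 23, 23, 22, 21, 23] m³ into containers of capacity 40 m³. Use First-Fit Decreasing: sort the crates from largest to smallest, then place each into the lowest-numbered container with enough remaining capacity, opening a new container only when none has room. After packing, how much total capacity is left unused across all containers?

301

Sorted descending: 25, 25, 25, 25, 25, 24, 24, 24, 23, 23, 23, 23, 22, 22, 22, 22, 21, 21.
Put 25 m³ in container 1; 15 m³ remain.
Put 25 m³ in container 2; 15 m³ remain.
Put 25 m³ in container 3; 15 m³ remain.
Put 25 m³ in container 4; 15 m³ remain.
Put 25 m³ in container 5; 15 m³ remain.
Put 24 m³ in container 6; 16 m³ remain.
Put 24 m³ in container 7; 16 m³ remain.
Put 24 m³ in container 8; 16 m³ remain.
Put 23 m³ in container 9; 17 m³ remain.
Put 23 m³ in container 10; 17 m³ remain.
Put 23 m³ in container 11; 17 m³ remain.
Put 23 m³ in container 12; 17 m³ remain.
Put 22 m³ in container 13; 18 m³ remain.
Put 22 m³ in container 14; 18 m³ remain.
Put 22 m³ in container 15; 18 m³ remain.
Put 22 m³ in container 16; 18 m³ remain.
Put 21 m³ in container 17; 19 m³ remain.
Put 21 m³ in container 18; 19 m³ remain.
18 containers × 40 m³ = 720 m³; used 419 m³; unused 301 m³.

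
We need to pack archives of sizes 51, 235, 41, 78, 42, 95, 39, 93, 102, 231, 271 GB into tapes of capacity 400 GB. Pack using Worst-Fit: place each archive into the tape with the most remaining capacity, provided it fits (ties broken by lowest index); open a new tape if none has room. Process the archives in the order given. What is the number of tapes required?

Put 51 GB in tape 1; 349 GB remain.
Put 235 GB in tape 1; 114 GB remain.
Put 41 GB in tape 1; 73 GB remain.
Put 78 GB in tape 2; 322 GB remain.
Put 42 GB in tape 2; 280 GB remain.
Put 95 GB in tape 2; 185 GB remain.
Put 39 GB in tape 2; 146 GB remain.
Put 93 GB in tape 2; 53 GB remain.
Put 102 GB in tape 3; 298 GB remain.
Put 231 GB in tape 3; 67 GB remain.
Put 271 GB in tape 4; 129 GB remain.
Final tapes: [51,235,41] [78,42,95,39,93] [102,231] [271].

4 tapes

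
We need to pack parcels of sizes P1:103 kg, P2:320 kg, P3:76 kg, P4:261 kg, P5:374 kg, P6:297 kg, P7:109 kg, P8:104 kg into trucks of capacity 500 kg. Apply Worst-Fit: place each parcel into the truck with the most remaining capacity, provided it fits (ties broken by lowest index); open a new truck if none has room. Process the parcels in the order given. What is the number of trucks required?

truck 1: place P1 (103 kg), 397 kg left
truck 1: place P2 (320 kg), 77 kg left
truck 1: place P3 (76 kg), 1 kg left
truck 2: place P4 (261 kg), 239 kg left
truck 3: place P5 (374 kg), 126 kg left
truck 4: place P6 (297 kg), 203 kg left
truck 2: place P7 (109 kg), 130 kg left
truck 4: place P8 (104 kg), 99 kg left

4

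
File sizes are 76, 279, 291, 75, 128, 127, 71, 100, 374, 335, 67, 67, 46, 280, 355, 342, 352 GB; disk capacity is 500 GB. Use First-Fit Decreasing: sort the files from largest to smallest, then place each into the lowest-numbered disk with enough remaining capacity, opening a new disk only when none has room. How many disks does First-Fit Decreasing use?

Sorted descending: 374, 355, 352, 342, 335, 291, 280, 279, 128, 127, 100, 76, 75, 71, 67, 67, 46.
374 GB → disk 1 (remaining 126 GB)
355 GB → disk 2 (remaining 145 GB)
352 GB → disk 3 (remaining 148 GB)
342 GB → disk 4 (remaining 158 GB)
335 GB → disk 5 (remaining 165 GB)
291 GB → disk 6 (remaining 209 GB)
280 GB → disk 7 (remaining 220 GB)
279 GB → disk 8 (remaining 221 GB)
128 GB → disk 2 (remaining 17 GB)
127 GB → disk 3 (remaining 21 GB)
100 GB → disk 1 (remaining 26 GB)
76 GB → disk 4 (remaining 82 GB)
75 GB → disk 4 (remaining 7 GB)
71 GB → disk 5 (remaining 94 GB)
67 GB → disk 5 (remaining 27 GB)
67 GB → disk 6 (remaining 142 GB)
46 GB → disk 6 (remaining 96 GB)

8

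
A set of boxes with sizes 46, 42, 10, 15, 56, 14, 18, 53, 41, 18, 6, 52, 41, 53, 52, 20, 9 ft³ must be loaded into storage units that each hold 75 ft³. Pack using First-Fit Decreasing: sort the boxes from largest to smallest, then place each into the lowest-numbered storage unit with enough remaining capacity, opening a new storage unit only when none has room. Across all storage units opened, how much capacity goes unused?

Sorted descending: 56, 53, 53, 52, 52, 46, 42, 41, 41, 20, 18, 18, 15, 14, 10, 9, 6.
Put 56 ft³ in storage unit 1; 19 ft³ remain.
Put 53 ft³ in storage unit 2; 22 ft³ remain.
Put 53 ft³ in storage unit 3; 22 ft³ remain.
Put 52 ft³ in storage unit 4; 23 ft³ remain.
Put 52 ft³ in storage unit 5; 23 ft³ remain.
Put 46 ft³ in storage unit 6; 29 ft³ remain.
Put 42 ft³ in storage unit 7; 33 ft³ remain.
Put 41 ft³ in storage unit 8; 34 ft³ remain.
Put 41 ft³ in storage unit 9; 34 ft³ remain.
Put 20 ft³ in storage unit 2; 2 ft³ remain.
Put 18 ft³ in storage unit 1; 1 ft³ remain.
Put 18 ft³ in storage unit 3; 4 ft³ remain.
Put 15 ft³ in storage unit 4; 8 ft³ remain.
Put 14 ft³ in storage unit 5; 9 ft³ remain.
Put 10 ft³ in storage unit 6; 19 ft³ remain.
Put 9 ft³ in storage unit 5; 0 ft³ remain.
Put 6 ft³ in storage unit 4; 2 ft³ remain.
9 storage units × 75 ft³ = 675 ft³; used 546 ft³; unused 129 ft³.

129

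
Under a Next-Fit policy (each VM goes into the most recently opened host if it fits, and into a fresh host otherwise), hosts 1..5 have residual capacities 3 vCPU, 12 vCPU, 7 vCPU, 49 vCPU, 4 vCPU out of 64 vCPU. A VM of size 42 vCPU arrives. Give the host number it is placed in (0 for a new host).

0

Next-Fit only looks at host 5, which has 4 vCPU free.
42 vCPU does not fit, so a new host is opened.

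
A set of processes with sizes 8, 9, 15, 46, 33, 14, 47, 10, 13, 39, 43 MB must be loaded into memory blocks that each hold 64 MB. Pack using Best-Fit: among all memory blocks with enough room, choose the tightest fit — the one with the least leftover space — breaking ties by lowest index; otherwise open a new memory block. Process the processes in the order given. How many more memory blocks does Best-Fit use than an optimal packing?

1

Best-Fit: [8,9,15] [46,14] [33,13] [47,10] [39] [43] → 6 memory blocks.
Total size 277 MB; any packing needs at least ⌈277/64⌉ = 5 memory blocks.
An optimal packing achieves that bound: [47,15] [46,14] [43,13,8] [39,10,9] [33] → 5 memory blocks.
Excess: 6 − 5 = 1.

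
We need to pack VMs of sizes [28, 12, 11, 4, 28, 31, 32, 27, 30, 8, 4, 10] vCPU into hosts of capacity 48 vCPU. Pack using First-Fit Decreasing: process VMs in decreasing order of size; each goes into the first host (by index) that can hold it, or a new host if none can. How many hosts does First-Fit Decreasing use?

6 hosts

Sorted descending: 32, 31, 30, 28, 28, 27, 12, 11, 10, 8, 4, 4.
host 1: place 32 vCPU, 16 vCPU left
host 2: place 31 vCPU, 17 vCPU left
host 3: place 30 vCPU, 18 vCPU left
host 4: place 28 vCPU, 20 vCPU left
host 5: place 28 vCPU, 20 vCPU left
host 6: place 27 vCPU, 21 vCPU left
host 1: place 12 vCPU, 4 vCPU left
host 2: place 11 vCPU, 6 vCPU left
host 3: place 10 vCPU, 8 vCPU left
host 3: place 8 vCPU, 0 vCPU left
host 1: place 4 vCPU, 0 vCPU left
host 2: place 4 vCPU, 2 vCPU left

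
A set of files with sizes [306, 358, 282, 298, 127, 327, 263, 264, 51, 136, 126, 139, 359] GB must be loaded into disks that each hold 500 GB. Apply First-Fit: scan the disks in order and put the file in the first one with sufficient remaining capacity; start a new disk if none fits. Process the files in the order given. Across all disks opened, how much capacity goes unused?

964

disk 1: place 306 GB, 194 GB left
disk 2: place 358 GB, 142 GB left
disk 3: place 282 GB, 218 GB left
disk 4: place 298 GB, 202 GB left
disk 1: place 127 GB, 67 GB left
disk 5: place 327 GB, 173 GB left
disk 6: place 263 GB, 237 GB left
disk 7: place 264 GB, 236 GB left
disk 1: place 51 GB, 16 GB left
disk 2: place 136 GB, 6 GB left
disk 3: place 126 GB, 92 GB left
disk 4: place 139 GB, 63 GB left
disk 8: place 359 GB, 141 GB left
8 disks × 500 GB = 4000 GB; used 3036 GB; unused 964 GB.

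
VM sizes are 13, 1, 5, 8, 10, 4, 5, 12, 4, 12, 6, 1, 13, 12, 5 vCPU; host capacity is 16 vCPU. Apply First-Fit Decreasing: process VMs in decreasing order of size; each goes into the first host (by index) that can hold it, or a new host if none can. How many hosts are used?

Sorted descending: 13, 13, 12, 12, 12, 10, 8, 6, 5, 5, 5, 4, 4, 1, 1.
host 1: place 13 vCPU, 3 vCPU left
host 2: place 13 vCPU, 3 vCPU left
host 3: place 12 vCPU, 4 vCPU left
host 4: place 12 vCPU, 4 vCPU left
host 5: place 12 vCPU, 4 vCPU left
host 6: place 10 vCPU, 6 vCPU left
host 7: place 8 vCPU, 8 vCPU left
host 6: place 6 vCPU, 0 vCPU left
host 7: place 5 vCPU, 3 vCPU left
host 8: place 5 vCPU, 11 vCPU left
host 8: place 5 vCPU, 6 vCPU left
host 3: place 4 vCPU, 0 vCPU left
host 4: place 4 vCPU, 0 vCPU left
host 1: place 1 vCPU, 2 vCPU left
host 1: place 1 vCPU, 1 vCPU left

8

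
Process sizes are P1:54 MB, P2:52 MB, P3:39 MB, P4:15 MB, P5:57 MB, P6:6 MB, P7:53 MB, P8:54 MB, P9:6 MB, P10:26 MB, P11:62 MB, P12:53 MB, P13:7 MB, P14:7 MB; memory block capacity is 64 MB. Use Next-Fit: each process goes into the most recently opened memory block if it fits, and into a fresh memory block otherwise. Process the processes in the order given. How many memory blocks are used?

P1 (54 MB) → memory block 1 (remaining 10 MB)
P2 (52 MB) → memory block 2 (remaining 12 MB)
P3 (39 MB) → memory block 3 (remaining 25 MB)
P4 (15 MB) → memory block 3 (remaining 10 MB)
P5 (57 MB) → memory block 4 (remaining 7 MB)
P6 (6 MB) → memory block 4 (remaining 1 MB)
P7 (53 MB) → memory block 5 (remaining 11 MB)
P8 (54 MB) → memory block 6 (remaining 10 MB)
P9 (6 MB) → memory block 6 (remaining 4 MB)
P10 (26 MB) → memory block 7 (remaining 38 MB)
P11 (62 MB) → memory block 8 (remaining 2 MB)
P12 (53 MB) → memory block 9 (remaining 11 MB)
P13 (7 MB) → memory block 9 (remaining 4 MB)
P14 (7 MB) → memory block 10 (remaining 57 MB)
Final memory blocks: [54] [52] [39,15] [57,6] [53] [54,6] [26] [62] [53,7] [7].

10 memory blocks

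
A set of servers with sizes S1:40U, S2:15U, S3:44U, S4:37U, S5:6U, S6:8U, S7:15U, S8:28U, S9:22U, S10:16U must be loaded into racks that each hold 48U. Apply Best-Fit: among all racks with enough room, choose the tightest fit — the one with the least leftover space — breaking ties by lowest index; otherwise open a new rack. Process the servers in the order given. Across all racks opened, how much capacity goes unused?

57

rack 1: place S1 (40U), 8U left
rack 2: place S2 (15U), 33U left
rack 3: place S3 (44U), 4U left
rack 4: place S4 (37U), 11U left
rack 1: place S5 (6U), 2U left
rack 4: place S6 (8U), 3U left
rack 2: place S7 (15U), 18U left
rack 5: place S8 (28U), 20U left
rack 6: place S9 (22U), 26U left
rack 2: place S10 (16U), 2U left
6 racks × 48U = 288U; used 231U; unused 57U.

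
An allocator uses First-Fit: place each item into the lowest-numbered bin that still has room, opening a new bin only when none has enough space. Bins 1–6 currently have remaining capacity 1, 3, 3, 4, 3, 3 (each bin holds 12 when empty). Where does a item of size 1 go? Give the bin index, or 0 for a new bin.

Bins with room: bin 1 (1), bin 2 (3), bin 3 (3), bin 4 (4), bin 5 (3), bin 6 (3).
The first with room is bin 1.

1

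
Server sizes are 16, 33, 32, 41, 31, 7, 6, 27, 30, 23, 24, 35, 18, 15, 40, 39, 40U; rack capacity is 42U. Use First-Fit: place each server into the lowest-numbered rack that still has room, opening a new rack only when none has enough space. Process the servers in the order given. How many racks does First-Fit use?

13

16U → rack 1 (remaining 26U)
33U → rack 2 (remaining 9U)
32U → rack 3 (remaining 10U)
41U → rack 4 (remaining 1U)
31U → rack 5 (remaining 11U)
7U → rack 1 (remaining 19U)
6U → rack 1 (remaining 13U)
27U → rack 6 (remaining 15U)
30U → rack 7 (remaining 12U)
23U → rack 8 (remaining 19U)
24U → rack 9 (remaining 18U)
35U → rack 10 (remaining 7U)
18U → rack 8 (remaining 1U)
15U → rack 6 (remaining 0U)
40U → rack 11 (remaining 2U)
39U → rack 12 (remaining 3U)
40U → rack 13 (remaining 2U)
Final racks: [16,7,6] [33] [32] [41] [31] [27,15] [30] [23,18] [24] [35] [40] [39] [40].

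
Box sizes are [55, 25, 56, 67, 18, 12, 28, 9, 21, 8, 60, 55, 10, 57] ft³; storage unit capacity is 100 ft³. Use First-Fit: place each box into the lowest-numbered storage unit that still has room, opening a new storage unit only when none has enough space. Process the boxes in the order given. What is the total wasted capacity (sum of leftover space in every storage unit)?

119

storage unit 1: place 55 ft³, 45 ft³ left
storage unit 1: place 25 ft³, 20 ft³ left
storage unit 2: place 56 ft³, 44 ft³ left
storage unit 3: place 67 ft³, 33 ft³ left
storage unit 1: place 18 ft³, 2 ft³ left
storage unit 2: place 12 ft³, 32 ft³ left
storage unit 2: place 28 ft³, 4 ft³ left
storage unit 3: place 9 ft³, 24 ft³ left
storage unit 3: place 21 ft³, 3 ft³ left
storage unit 4: place 8 ft³, 92 ft³ left
storage unit 4: place 60 ft³, 32 ft³ left
storage unit 5: place 55 ft³, 45 ft³ left
storage unit 4: place 10 ft³, 22 ft³ left
storage unit 6: place 57 ft³, 43 ft³ left
6 storage units × 100 ft³ = 600 ft³; used 481 ft³; unused 119 ft³.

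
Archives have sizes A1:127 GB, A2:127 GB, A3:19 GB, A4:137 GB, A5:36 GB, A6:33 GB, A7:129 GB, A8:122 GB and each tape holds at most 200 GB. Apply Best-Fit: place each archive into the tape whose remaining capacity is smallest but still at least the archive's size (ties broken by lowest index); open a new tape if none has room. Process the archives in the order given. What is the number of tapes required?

5

tape 1: place A1 (127 GB), 73 GB left
tape 2: place A2 (127 GB), 73 GB left
tape 1: place A3 (19 GB), 54 GB left
tape 3: place A4 (137 GB), 63 GB left
tape 1: place A5 (36 GB), 18 GB left
tape 3: place A6 (33 GB), 30 GB left
tape 4: place A7 (129 GB), 71 GB left
tape 5: place A8 (122 GB), 78 GB left
Final tapes: [127,19,36] [127] [137,33] [129] [122].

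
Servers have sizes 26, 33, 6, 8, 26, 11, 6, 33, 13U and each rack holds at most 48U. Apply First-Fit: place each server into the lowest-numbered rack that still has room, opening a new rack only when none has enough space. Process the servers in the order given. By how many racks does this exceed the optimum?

First-Fit: [26,6,8,6] [33,11] [26,13] [33] → 4 racks.
Total size 162U; any packing needs at least ⌈162/48⌉ = 4 racks.
So 4 is already optimal.

0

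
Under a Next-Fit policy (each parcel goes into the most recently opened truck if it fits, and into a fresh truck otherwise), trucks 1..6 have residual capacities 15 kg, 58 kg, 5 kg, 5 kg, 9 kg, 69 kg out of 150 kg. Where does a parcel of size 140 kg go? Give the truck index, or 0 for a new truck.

0

Next-Fit only looks at truck 6, which has 69 kg free.
140 kg does not fit, so a new truck is opened.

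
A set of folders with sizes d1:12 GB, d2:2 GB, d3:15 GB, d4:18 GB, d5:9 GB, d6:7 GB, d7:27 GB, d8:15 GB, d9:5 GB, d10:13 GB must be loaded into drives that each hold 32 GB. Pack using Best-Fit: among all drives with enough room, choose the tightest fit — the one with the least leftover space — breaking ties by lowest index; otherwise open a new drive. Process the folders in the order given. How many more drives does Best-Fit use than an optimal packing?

1

Best-Fit: [12,2,15] [18,9,5] [7,15] [27] [13] → 5 drives.
Total size 123 GB; any packing needs at least ⌈123/32⌉ = 4 drives.
An optimal packing achieves that bound: [27,5] [18,13] [15,15,2] [12,9,7] → 4 drives.
Excess: 5 − 4 = 1.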